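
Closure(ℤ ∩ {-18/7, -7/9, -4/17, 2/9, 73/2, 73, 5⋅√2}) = {73}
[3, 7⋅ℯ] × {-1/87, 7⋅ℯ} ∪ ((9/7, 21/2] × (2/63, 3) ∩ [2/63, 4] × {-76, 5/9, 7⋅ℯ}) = ((9/7, 4] × {5/9}) ∪ ([3, 7⋅ℯ] × {-1/87, 7⋅ℯ})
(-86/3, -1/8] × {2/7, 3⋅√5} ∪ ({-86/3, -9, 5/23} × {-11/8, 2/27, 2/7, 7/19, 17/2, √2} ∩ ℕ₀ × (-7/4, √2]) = (-86/3, -1/8] × {2/7, 3⋅√5}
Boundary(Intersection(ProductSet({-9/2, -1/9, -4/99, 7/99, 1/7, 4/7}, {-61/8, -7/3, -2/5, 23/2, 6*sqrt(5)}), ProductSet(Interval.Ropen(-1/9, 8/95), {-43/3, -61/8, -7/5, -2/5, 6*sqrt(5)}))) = ProductSet({-1/9, -4/99, 7/99}, {-61/8, -2/5, 6*sqrt(5)})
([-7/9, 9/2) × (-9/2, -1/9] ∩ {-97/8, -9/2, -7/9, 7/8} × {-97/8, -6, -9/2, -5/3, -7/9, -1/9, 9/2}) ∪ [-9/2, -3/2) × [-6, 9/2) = ({-7/9, 7/8} × {-5/3, -7/9, -1/9}) ∪ ([-9/2, -3/2) × [-6, 9/2))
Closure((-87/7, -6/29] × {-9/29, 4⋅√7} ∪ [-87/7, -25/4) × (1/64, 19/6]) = ({-87/7, -25/4} × [1/64, 19/6]) ∪ ([-87/7, -25/4] × {1/64, 19/6}) ∪ ([-87/7, -25/4) × (1/64, 19/6]) ∪ ([-87/7, -6/29] × {-9/29, 4⋅√7})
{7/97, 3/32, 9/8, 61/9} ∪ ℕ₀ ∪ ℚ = ℚ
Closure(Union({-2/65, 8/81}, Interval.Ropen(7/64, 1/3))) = Union({-2/65, 8/81}, Interval(7/64, 1/3))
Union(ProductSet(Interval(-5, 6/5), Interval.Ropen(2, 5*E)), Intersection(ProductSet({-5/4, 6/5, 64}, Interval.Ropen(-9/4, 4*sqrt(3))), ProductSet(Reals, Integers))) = Union(ProductSet({-5/4, 6/5, 64}, Range(-2, 7, 1)), ProductSet(Interval(-5, 6/5), Interval.Ropen(2, 5*E)))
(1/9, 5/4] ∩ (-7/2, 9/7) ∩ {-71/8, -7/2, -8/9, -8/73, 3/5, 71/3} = {3/5}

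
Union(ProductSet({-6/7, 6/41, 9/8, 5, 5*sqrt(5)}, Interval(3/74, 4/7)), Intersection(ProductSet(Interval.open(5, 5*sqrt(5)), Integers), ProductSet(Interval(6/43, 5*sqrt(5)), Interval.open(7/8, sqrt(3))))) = Union(ProductSet({-6/7, 6/41, 9/8, 5, 5*sqrt(5)}, Interval(3/74, 4/7)), ProductSet(Interval.open(5, 5*sqrt(5)), Range(1, 2, 1)))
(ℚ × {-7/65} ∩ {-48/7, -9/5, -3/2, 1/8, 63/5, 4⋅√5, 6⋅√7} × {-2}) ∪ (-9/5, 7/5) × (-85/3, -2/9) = (-9/5, 7/5) × (-85/3, -2/9)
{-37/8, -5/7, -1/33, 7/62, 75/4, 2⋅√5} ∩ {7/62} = {7/62}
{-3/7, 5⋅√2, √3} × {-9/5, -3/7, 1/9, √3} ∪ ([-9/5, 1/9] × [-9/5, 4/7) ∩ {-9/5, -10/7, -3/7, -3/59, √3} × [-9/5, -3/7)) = ({-9/5, -10/7, -3/7, -3/59} × [-9/5, -3/7)) ∪ ({-3/7, 5⋅√2, √3} × {-9/5, -3/7, 1/9, √3})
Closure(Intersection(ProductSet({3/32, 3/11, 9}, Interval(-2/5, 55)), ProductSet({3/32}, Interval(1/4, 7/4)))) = ProductSet({3/32}, Interval(1/4, 7/4))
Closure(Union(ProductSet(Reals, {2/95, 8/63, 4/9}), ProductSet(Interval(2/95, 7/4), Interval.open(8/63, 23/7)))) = Union(ProductSet(Interval(2/95, 7/4), Interval(8/63, 23/7)), ProductSet(Reals, {2/95, 8/63, 4/9}))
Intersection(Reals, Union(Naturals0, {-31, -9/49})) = Union({-31, -9/49}, Naturals0)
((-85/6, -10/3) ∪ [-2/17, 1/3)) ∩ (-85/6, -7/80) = (-85/6, -10/3) ∪ [-2/17, -7/80)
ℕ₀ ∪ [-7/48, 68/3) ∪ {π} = [-7/48, 68/3) ∪ ℕ₀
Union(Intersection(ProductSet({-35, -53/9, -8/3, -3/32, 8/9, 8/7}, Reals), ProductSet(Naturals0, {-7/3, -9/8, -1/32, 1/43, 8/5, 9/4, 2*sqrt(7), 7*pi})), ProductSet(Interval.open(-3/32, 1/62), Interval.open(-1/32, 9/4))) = ProductSet(Interval.open(-3/32, 1/62), Interval.open(-1/32, 9/4))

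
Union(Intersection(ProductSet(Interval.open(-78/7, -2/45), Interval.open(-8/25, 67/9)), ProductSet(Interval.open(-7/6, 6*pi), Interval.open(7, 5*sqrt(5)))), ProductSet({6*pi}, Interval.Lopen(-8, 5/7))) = Union(ProductSet({6*pi}, Interval.Lopen(-8, 5/7)), ProductSet(Interval.open(-7/6, -2/45), Interval.open(7, 67/9)))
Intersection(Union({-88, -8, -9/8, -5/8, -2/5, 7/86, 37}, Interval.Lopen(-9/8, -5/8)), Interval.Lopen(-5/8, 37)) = {-2/5, 7/86, 37}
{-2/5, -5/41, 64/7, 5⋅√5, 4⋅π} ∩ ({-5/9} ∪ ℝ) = {-2/5, -5/41, 64/7, 5⋅√5, 4⋅π}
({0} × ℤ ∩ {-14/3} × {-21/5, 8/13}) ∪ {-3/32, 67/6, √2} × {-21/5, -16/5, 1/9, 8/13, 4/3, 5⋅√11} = {-3/32, 67/6, √2} × {-21/5, -16/5, 1/9, 8/13, 4/3, 5⋅√11}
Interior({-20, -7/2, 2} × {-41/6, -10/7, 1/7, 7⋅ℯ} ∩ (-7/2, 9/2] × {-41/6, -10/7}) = ∅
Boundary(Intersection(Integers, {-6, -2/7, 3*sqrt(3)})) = {-6}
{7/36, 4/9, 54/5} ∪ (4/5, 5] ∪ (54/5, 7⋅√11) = {7/36, 4/9} ∪ (4/5, 5] ∪ [54/5, 7⋅√11)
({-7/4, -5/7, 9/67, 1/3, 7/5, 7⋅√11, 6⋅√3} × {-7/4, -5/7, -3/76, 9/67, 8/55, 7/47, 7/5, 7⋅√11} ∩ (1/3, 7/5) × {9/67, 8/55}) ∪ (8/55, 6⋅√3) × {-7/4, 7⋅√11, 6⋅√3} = (8/55, 6⋅√3) × {-7/4, 7⋅√11, 6⋅√3}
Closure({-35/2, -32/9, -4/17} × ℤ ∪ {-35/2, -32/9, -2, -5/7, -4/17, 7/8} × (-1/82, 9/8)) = ({-35/2, -32/9, -4/17} × ℤ) ∪ ({-35/2, -32/9, -2, -5/7, -4/17, 7/8} × [-1/82, 9/8])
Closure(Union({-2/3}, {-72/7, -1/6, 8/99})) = {-72/7, -2/3, -1/6, 8/99}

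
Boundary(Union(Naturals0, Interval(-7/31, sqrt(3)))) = Union(Complement(Naturals0, Interval.open(-7/31, sqrt(3))), {-7/31, sqrt(3)})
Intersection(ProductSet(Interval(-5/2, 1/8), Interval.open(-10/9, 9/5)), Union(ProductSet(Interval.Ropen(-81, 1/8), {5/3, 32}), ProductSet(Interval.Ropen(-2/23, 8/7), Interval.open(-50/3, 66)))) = Union(ProductSet(Interval.Ropen(-5/2, 1/8), {5/3}), ProductSet(Interval(-2/23, 1/8), Interval.open(-10/9, 9/5)))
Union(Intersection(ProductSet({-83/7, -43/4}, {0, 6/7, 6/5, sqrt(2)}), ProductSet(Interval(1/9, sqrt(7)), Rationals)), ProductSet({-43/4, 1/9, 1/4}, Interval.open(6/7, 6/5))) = ProductSet({-43/4, 1/9, 1/4}, Interval.open(6/7, 6/5))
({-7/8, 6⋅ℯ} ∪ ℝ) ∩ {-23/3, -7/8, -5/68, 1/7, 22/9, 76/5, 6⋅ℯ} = {-23/3, -7/8, -5/68, 1/7, 22/9, 76/5, 6⋅ℯ}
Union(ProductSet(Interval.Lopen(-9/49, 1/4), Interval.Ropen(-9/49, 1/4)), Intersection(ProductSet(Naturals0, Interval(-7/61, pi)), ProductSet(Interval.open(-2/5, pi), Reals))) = Union(ProductSet(Interval.Lopen(-9/49, 1/4), Interval.Ropen(-9/49, 1/4)), ProductSet(Range(0, 4, 1), Interval(-7/61, pi)))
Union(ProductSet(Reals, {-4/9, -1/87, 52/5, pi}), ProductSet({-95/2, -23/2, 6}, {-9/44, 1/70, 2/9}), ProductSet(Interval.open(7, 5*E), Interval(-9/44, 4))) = Union(ProductSet({-95/2, -23/2, 6}, {-9/44, 1/70, 2/9}), ProductSet(Interval.open(7, 5*E), Interval(-9/44, 4)), ProductSet(Reals, {-4/9, -1/87, 52/5, pi}))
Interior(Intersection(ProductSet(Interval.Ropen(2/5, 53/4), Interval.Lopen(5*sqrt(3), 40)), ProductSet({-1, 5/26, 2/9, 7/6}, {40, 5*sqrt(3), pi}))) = EmptySet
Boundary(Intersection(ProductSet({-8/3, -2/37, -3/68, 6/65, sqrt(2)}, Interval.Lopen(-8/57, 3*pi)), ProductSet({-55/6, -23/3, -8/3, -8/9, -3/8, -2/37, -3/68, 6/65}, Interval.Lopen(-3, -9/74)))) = ProductSet({-8/3, -2/37, -3/68, 6/65}, Interval(-8/57, -9/74))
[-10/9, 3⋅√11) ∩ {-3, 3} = {3}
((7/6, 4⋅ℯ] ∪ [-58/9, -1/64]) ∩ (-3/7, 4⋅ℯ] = (-3/7, -1/64] ∪ (7/6, 4⋅ℯ]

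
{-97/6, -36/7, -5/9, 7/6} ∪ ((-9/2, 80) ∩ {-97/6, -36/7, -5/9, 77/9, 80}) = {-97/6, -36/7, -5/9, 7/6, 77/9}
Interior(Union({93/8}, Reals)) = Reals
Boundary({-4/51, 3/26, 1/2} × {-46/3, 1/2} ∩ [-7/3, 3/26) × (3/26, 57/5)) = {-4/51} × {1/2}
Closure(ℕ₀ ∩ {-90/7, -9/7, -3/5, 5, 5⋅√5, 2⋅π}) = {5}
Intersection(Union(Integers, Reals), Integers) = Integers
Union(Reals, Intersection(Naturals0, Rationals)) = Reals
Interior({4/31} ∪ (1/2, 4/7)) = (1/2, 4/7)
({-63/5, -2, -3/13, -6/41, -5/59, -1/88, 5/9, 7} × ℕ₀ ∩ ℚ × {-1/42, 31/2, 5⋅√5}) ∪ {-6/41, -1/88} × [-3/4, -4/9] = {-6/41, -1/88} × [-3/4, -4/9]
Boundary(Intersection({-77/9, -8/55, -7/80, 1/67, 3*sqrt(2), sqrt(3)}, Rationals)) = {-77/9, -8/55, -7/80, 1/67}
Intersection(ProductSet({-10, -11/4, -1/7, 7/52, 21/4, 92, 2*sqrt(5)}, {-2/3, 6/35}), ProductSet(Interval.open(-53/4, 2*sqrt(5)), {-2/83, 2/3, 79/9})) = EmptySet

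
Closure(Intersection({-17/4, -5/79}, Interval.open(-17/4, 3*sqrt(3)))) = {-5/79}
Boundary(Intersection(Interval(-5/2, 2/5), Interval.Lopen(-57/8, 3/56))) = {-5/2, 3/56}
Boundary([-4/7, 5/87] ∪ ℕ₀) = {-4/7, 5/87} ∪ (ℕ₀ \ (-4/7, 5/87))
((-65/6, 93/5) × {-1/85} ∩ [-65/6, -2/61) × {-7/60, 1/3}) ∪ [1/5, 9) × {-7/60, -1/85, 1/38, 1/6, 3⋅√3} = [1/5, 9) × {-7/60, -1/85, 1/38, 1/6, 3⋅√3}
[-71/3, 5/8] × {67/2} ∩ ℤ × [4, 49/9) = ∅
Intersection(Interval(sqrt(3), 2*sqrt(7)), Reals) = Interval(sqrt(3), 2*sqrt(7))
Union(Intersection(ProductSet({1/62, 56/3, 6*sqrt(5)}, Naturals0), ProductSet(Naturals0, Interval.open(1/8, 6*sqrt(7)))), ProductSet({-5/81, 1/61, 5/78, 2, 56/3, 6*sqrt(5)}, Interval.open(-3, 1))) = ProductSet({-5/81, 1/61, 5/78, 2, 56/3, 6*sqrt(5)}, Interval.open(-3, 1))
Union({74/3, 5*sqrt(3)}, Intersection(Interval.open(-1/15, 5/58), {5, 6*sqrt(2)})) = {74/3, 5*sqrt(3)}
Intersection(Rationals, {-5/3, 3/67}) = {-5/3, 3/67}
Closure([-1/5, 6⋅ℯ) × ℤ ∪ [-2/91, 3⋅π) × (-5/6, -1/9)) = ([-1/5, 6⋅ℯ] × ℤ) ∪ ({-2/91, 3⋅π} × [-5/6, -1/9]) ∪ ([-2/91, 3⋅π] × {-5/6, -1/9}) ∪ ([-2/91, 3⋅π) × (-5/6, -1/9))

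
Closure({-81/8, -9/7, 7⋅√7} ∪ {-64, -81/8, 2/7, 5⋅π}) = {-64, -81/8, -9/7, 2/7, 7⋅√7, 5⋅π}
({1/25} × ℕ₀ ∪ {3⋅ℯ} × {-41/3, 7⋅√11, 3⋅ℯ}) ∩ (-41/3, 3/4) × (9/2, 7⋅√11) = {1/25} × {5, 6, …, 23}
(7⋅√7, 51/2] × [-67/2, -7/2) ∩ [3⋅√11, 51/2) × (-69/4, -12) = (7⋅√7, 51/2) × (-69/4, -12)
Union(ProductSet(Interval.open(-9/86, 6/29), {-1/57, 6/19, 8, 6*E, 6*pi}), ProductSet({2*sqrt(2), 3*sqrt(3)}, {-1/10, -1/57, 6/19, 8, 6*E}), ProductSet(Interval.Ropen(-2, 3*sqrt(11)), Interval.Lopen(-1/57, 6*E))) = Union(ProductSet({2*sqrt(2), 3*sqrt(3)}, {-1/10, -1/57, 6/19, 8, 6*E}), ProductSet(Interval.Ropen(-2, 3*sqrt(11)), Interval.Lopen(-1/57, 6*E)), ProductSet(Interval.open(-9/86, 6/29), {-1/57, 6/19, 8, 6*E, 6*pi}))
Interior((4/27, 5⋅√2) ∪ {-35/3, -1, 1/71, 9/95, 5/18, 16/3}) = (4/27, 5⋅√2)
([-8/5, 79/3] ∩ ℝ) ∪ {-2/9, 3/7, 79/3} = [-8/5, 79/3]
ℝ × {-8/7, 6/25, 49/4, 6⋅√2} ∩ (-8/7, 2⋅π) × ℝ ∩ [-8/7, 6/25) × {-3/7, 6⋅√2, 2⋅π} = (-8/7, 6/25) × {6⋅√2}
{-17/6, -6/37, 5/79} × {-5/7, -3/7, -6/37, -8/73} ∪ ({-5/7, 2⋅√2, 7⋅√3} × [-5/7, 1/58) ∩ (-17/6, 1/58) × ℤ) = ({-5/7} × {0}) ∪ ({-17/6, -6/37, 5/79} × {-5/7, -3/7, -6/37, -8/73})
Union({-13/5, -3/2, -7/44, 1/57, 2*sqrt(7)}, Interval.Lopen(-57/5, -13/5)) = Union({-3/2, -7/44, 1/57, 2*sqrt(7)}, Interval.Lopen(-57/5, -13/5))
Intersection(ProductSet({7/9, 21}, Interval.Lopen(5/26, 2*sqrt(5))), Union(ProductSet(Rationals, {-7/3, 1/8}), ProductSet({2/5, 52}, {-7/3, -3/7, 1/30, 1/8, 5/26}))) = EmptySet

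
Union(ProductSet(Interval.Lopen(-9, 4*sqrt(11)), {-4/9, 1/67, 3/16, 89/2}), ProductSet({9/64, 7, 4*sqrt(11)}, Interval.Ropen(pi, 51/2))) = Union(ProductSet({9/64, 7, 4*sqrt(11)}, Interval.Ropen(pi, 51/2)), ProductSet(Interval.Lopen(-9, 4*sqrt(11)), {-4/9, 1/67, 3/16, 89/2}))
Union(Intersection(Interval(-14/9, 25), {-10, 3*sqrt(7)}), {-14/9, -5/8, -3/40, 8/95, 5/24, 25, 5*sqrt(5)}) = {-14/9, -5/8, -3/40, 8/95, 5/24, 25, 5*sqrt(5), 3*sqrt(7)}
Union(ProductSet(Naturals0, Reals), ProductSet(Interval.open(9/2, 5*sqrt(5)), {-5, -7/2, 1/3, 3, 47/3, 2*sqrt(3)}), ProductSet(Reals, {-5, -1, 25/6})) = Union(ProductSet(Interval.open(9/2, 5*sqrt(5)), {-5, -7/2, 1/3, 3, 47/3, 2*sqrt(3)}), ProductSet(Naturals0, Reals), ProductSet(Reals, {-5, -1, 25/6}))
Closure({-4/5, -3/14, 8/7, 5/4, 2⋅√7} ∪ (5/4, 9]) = {-4/5, -3/14, 8/7} ∪ [5/4, 9]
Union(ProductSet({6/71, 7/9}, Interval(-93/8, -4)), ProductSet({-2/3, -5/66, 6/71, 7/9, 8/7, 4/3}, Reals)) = ProductSet({-2/3, -5/66, 6/71, 7/9, 8/7, 4/3}, Reals)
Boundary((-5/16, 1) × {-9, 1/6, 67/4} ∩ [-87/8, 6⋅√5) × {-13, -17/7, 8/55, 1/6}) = [-5/16, 1] × {1/6}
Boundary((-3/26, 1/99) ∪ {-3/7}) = {-3/7, -3/26, 1/99}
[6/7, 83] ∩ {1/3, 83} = {83}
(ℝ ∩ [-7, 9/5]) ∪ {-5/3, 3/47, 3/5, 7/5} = [-7, 9/5]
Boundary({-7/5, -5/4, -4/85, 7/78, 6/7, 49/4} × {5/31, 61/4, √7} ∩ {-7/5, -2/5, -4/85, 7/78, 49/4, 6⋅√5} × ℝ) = {-7/5, -4/85, 7/78, 49/4} × {5/31, 61/4, √7}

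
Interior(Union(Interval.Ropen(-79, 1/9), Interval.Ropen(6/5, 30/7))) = Union(Interval.open(-79, 1/9), Interval.open(6/5, 30/7))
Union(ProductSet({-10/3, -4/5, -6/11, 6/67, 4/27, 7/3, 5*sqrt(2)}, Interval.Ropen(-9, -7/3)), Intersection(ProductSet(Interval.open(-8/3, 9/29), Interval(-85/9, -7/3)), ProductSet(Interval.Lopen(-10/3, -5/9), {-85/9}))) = Union(ProductSet({-10/3, -4/5, -6/11, 6/67, 4/27, 7/3, 5*sqrt(2)}, Interval.Ropen(-9, -7/3)), ProductSet(Interval.Lopen(-8/3, -5/9), {-85/9}))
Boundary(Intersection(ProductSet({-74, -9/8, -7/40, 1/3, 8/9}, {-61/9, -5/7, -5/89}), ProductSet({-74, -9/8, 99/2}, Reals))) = ProductSet({-74, -9/8}, {-61/9, -5/7, -5/89})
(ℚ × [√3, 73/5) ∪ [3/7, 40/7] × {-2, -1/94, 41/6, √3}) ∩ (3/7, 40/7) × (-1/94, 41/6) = ((3/7, 40/7) × {√3}) ∪ ((ℚ ∩ (3/7, 40/7)) × [√3, 41/6))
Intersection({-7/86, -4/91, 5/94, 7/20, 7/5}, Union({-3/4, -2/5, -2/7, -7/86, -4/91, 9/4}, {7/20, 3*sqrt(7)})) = {-7/86, -4/91, 7/20}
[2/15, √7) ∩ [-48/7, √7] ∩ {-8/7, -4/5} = ∅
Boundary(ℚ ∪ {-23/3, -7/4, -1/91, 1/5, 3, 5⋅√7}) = ℝ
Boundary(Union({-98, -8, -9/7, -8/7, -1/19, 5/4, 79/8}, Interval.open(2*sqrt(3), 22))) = {-98, -8, -9/7, -8/7, -1/19, 5/4, 22, 2*sqrt(3)}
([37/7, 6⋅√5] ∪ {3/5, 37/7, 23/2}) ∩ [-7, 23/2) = {3/5} ∪ [37/7, 23/2)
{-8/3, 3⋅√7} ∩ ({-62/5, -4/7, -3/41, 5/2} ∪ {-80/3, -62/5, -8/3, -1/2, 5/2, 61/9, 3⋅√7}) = {-8/3, 3⋅√7}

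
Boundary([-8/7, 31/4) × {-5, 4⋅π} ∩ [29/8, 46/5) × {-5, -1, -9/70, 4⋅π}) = [29/8, 31/4] × {-5, 4⋅π}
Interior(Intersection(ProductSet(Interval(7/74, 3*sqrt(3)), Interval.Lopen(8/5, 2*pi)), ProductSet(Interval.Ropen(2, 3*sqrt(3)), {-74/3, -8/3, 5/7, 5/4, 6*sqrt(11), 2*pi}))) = EmptySet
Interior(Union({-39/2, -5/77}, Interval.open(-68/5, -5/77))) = Interval.open(-68/5, -5/77)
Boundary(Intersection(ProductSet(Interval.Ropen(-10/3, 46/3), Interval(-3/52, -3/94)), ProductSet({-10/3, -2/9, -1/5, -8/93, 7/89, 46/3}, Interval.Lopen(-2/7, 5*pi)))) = ProductSet({-10/3, -2/9, -1/5, -8/93, 7/89}, Interval(-3/52, -3/94))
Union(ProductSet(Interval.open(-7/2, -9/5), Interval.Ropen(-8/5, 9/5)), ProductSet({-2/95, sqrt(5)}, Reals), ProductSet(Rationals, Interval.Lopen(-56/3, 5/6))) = Union(ProductSet({-2/95, sqrt(5)}, Reals), ProductSet(Interval.open(-7/2, -9/5), Interval.Ropen(-8/5, 9/5)), ProductSet(Rationals, Interval.Lopen(-56/3, 5/6)))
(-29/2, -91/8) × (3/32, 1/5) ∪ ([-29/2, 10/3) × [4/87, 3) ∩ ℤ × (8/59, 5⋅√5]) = ({-14, -13, …, 3} × (8/59, 3)) ∪ ((-29/2, -91/8) × (3/32, 1/5))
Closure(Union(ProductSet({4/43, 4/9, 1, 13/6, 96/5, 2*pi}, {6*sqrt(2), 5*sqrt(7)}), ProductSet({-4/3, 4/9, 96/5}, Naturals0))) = Union(ProductSet({-4/3, 4/9, 96/5}, Naturals0), ProductSet({4/43, 4/9, 1, 13/6, 96/5, 2*pi}, {6*sqrt(2), 5*sqrt(7)}))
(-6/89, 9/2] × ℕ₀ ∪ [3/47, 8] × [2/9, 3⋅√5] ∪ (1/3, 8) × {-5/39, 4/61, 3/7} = ((-6/89, 9/2] × ℕ₀) ∪ ((1/3, 8) × {-5/39, 4/61, 3/7}) ∪ ([3/47, 8] × [2/9, 3⋅√5])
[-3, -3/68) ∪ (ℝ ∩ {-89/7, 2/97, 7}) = {-89/7, 2/97, 7} ∪ [-3, -3/68)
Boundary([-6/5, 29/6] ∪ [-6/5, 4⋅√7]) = {-6/5, 4⋅√7}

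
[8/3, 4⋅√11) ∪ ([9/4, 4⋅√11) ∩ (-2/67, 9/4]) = {9/4} ∪ [8/3, 4⋅√11)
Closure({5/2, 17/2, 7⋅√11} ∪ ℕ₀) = ℕ₀ ∪ {5/2, 17/2, 7⋅√11}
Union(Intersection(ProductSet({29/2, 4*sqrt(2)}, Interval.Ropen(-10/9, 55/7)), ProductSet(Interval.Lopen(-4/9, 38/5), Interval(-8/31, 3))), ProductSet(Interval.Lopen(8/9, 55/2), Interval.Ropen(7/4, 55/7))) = Union(ProductSet({4*sqrt(2)}, Interval(-8/31, 3)), ProductSet(Interval.Lopen(8/9, 55/2), Interval.Ropen(7/4, 55/7)))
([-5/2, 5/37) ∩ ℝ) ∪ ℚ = ℚ ∪ [-5/2, 5/37]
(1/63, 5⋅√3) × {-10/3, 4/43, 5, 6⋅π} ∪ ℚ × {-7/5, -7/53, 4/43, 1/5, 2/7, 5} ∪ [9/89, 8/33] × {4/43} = (ℚ × {-7/5, -7/53, 4/43, 1/5, 2/7, 5}) ∪ ((1/63, 5⋅√3) × {-10/3, 4/43, 5, 6⋅π})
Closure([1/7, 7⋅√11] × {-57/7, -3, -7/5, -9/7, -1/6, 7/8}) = [1/7, 7⋅√11] × {-57/7, -3, -7/5, -9/7, -1/6, 7/8}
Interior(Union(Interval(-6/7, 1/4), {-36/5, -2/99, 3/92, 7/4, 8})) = Interval.open(-6/7, 1/4)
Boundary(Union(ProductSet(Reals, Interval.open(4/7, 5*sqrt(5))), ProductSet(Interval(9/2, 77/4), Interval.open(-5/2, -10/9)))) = Union(ProductSet({9/2, 77/4}, Interval(-5/2, -10/9)), ProductSet(Interval(9/2, 77/4), {-5/2, -10/9}), ProductSet(Reals, {4/7, 5*sqrt(5)}))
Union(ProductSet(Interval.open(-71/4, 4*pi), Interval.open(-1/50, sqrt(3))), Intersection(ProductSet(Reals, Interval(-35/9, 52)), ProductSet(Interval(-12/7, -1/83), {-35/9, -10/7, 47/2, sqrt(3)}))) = Union(ProductSet(Interval.open(-71/4, 4*pi), Interval.open(-1/50, sqrt(3))), ProductSet(Interval(-12/7, -1/83), {-35/9, -10/7, 47/2, sqrt(3)}))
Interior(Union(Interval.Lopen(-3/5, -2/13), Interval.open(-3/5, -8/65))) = Interval.open(-3/5, -8/65)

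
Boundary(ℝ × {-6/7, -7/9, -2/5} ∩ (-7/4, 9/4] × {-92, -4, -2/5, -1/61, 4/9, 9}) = [-7/4, 9/4] × {-2/5}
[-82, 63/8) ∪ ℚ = ℚ ∪ [-82, 63/8]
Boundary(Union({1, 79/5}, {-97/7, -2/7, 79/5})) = {-97/7, -2/7, 1, 79/5}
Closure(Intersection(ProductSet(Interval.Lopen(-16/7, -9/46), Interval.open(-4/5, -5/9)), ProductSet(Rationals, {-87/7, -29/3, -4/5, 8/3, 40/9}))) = EmptySet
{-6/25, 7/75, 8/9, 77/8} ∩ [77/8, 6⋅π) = {77/8}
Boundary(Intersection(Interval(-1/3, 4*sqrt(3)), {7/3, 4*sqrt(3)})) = {7/3, 4*sqrt(3)}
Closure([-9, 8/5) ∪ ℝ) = (-∞, ∞)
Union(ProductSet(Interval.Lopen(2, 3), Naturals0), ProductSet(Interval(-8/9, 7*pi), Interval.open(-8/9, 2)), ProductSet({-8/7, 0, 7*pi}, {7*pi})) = Union(ProductSet({-8/7, 0, 7*pi}, {7*pi}), ProductSet(Interval(-8/9, 7*pi), Interval.open(-8/9, 2)), ProductSet(Interval.Lopen(2, 3), Naturals0))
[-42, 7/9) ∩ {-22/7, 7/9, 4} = {-22/7}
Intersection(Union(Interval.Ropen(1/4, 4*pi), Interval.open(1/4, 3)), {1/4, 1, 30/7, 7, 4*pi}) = {1/4, 1, 30/7, 7}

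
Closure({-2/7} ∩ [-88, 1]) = {-2/7}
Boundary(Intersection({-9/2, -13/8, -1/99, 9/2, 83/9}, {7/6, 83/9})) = {83/9}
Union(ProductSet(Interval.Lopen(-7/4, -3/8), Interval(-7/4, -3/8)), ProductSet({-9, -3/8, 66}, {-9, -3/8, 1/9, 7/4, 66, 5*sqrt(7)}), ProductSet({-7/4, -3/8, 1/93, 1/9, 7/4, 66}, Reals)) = Union(ProductSet({-9, -3/8, 66}, {-9, -3/8, 1/9, 7/4, 66, 5*sqrt(7)}), ProductSet({-7/4, -3/8, 1/93, 1/9, 7/4, 66}, Reals), ProductSet(Interval.Lopen(-7/4, -3/8), Interval(-7/4, -3/8)))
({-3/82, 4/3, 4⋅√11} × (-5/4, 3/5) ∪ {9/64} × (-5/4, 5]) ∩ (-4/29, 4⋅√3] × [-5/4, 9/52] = {-3/82, 9/64, 4/3} × (-5/4, 9/52]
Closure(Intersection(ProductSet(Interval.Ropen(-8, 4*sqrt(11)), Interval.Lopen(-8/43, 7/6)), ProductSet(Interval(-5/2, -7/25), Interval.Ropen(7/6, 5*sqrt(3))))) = ProductSet(Interval(-5/2, -7/25), {7/6})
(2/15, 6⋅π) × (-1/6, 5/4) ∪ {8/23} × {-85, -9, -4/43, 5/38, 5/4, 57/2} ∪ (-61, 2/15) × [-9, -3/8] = ({8/23} × {-85, -9, -4/43, 5/38, 5/4, 57/2}) ∪ ((-61, 2/15) × [-9, -3/8]) ∪ ((2/15, 6⋅π) × (-1/6, 5/4))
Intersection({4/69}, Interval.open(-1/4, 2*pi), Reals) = {4/69}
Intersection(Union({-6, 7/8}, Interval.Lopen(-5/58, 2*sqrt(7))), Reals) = Union({-6}, Interval.Lopen(-5/58, 2*sqrt(7)))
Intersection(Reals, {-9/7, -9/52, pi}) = {-9/7, -9/52, pi}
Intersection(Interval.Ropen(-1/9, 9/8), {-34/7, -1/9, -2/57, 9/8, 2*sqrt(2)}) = {-1/9, -2/57}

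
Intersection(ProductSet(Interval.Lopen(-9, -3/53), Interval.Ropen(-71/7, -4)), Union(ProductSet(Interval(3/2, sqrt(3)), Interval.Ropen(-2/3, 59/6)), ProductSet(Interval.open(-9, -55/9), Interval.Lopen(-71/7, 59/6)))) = ProductSet(Interval.open(-9, -55/9), Interval.open(-71/7, -4))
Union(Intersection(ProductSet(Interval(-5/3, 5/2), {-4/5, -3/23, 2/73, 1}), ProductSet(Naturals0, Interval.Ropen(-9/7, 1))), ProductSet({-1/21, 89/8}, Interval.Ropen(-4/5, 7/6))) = Union(ProductSet({-1/21, 89/8}, Interval.Ropen(-4/5, 7/6)), ProductSet(Range(0, 3, 1), {-4/5, -3/23, 2/73}))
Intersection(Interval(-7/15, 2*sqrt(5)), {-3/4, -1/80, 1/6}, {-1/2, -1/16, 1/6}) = {1/6}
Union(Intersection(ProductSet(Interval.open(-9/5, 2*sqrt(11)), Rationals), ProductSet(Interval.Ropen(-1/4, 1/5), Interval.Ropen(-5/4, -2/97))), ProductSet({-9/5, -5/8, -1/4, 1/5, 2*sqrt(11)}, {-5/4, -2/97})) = Union(ProductSet({-9/5, -5/8, -1/4, 1/5, 2*sqrt(11)}, {-5/4, -2/97}), ProductSet(Interval.Ropen(-1/4, 1/5), Intersection(Interval.Ropen(-5/4, -2/97), Rationals)))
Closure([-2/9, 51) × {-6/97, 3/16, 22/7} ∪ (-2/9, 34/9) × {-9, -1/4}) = ([-2/9, 34/9] × {-9, -1/4}) ∪ ([-2/9, 51] × {-6/97, 3/16, 22/7})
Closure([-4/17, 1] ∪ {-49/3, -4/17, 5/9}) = {-49/3} ∪ [-4/17, 1]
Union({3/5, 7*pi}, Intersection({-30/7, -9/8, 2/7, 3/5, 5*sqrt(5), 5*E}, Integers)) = {3/5, 7*pi}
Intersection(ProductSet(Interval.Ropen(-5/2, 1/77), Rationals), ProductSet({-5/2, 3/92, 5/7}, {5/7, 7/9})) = ProductSet({-5/2}, {5/7, 7/9})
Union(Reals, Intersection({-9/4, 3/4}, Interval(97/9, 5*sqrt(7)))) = Reals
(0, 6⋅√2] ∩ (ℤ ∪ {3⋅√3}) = {1, 2, …, 8} ∪ {3⋅√3}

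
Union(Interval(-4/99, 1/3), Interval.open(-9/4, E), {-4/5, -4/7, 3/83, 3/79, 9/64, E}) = Interval.Lopen(-9/4, E)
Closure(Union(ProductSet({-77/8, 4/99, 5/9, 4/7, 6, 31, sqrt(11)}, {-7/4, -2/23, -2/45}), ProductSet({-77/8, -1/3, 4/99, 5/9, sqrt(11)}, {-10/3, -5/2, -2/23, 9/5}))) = Union(ProductSet({-77/8, -1/3, 4/99, 5/9, sqrt(11)}, {-10/3, -5/2, -2/23, 9/5}), ProductSet({-77/8, 4/99, 5/9, 4/7, 6, 31, sqrt(11)}, {-7/4, -2/23, -2/45}))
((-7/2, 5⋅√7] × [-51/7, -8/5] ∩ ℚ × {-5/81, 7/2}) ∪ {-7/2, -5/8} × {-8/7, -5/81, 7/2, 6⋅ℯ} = {-7/2, -5/8} × {-8/7, -5/81, 7/2, 6⋅ℯ}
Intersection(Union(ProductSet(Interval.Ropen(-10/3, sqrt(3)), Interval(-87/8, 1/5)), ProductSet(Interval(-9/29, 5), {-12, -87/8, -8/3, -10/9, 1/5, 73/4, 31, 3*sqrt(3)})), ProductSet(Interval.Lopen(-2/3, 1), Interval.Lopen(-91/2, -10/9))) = Union(ProductSet(Interval.Lopen(-2/3, 1), Interval(-87/8, -10/9)), ProductSet(Interval(-9/29, 1), {-12, -87/8, -8/3, -10/9}))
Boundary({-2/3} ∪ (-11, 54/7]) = {-11, 54/7}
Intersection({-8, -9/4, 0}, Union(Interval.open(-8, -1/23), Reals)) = {-8, -9/4, 0}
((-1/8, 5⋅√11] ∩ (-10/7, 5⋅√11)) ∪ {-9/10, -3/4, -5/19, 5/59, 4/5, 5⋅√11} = {-9/10, -3/4, -5/19} ∪ (-1/8, 5⋅√11]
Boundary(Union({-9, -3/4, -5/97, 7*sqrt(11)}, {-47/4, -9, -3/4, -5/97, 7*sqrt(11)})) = {-47/4, -9, -3/4, -5/97, 7*sqrt(11)}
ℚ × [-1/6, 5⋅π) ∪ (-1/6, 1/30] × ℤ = ((-1/6, 1/30] × ℤ) ∪ (ℚ × [-1/6, 5⋅π))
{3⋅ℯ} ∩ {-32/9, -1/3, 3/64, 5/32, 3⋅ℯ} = {3⋅ℯ}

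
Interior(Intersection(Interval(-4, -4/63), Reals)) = Interval.open(-4, -4/63)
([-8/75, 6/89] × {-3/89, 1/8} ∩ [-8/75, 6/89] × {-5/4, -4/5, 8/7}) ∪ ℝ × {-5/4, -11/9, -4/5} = ℝ × {-5/4, -11/9, -4/5}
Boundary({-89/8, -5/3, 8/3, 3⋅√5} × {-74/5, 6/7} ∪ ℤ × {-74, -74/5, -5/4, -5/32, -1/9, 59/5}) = (ℤ × {-74, -74/5, -5/4, -5/32, -1/9, 59/5}) ∪ ({-89/8, -5/3, 8/3, 3⋅√5} × {-74/5, 6/7})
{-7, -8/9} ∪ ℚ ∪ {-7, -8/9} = ℚ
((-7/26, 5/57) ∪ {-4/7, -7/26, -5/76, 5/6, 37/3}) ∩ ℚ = {-4/7, 5/6, 37/3} ∪ (ℚ ∩ [-7/26, 5/57))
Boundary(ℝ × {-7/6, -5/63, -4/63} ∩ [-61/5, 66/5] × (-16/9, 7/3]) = [-61/5, 66/5] × {-7/6, -5/63, -4/63}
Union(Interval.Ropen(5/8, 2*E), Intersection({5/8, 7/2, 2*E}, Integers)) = Interval.Ropen(5/8, 2*E)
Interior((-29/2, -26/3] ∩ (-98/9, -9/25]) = (-98/9, -26/3)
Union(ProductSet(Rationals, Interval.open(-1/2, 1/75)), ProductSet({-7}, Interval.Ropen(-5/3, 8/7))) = Union(ProductSet({-7}, Interval.Ropen(-5/3, 8/7)), ProductSet(Rationals, Interval.open(-1/2, 1/75)))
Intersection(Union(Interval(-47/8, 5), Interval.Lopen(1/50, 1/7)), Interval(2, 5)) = Interval(2, 5)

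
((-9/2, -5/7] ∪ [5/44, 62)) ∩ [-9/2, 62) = (-9/2, -5/7] ∪ [5/44, 62)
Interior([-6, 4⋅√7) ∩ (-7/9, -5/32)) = (-7/9, -5/32)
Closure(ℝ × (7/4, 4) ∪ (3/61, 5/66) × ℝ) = ((3/61, 5/66) × ℝ) ∪ (ℝ × (7/4, 4)) ∪ ({3/61, 5/66} × ((-∞, 7/4] ∪ [4, ∞))) ∪ (((-∞, 3/61] ∪ [5/66, ∞)) × {7/4, 4})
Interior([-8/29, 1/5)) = (-8/29, 1/5)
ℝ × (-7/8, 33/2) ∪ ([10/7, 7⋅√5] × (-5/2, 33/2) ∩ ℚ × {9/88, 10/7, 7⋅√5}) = ℝ × (-7/8, 33/2)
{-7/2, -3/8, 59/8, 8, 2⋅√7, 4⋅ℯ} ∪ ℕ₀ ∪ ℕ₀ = {-7/2, -3/8, 59/8, 2⋅√7, 4⋅ℯ} ∪ ℕ₀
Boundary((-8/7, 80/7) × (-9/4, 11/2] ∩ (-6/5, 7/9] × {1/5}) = [-8/7, 7/9] × {1/5}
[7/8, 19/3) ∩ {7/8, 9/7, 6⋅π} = {7/8, 9/7}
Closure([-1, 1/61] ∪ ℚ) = ℚ ∪ (-∞, ∞)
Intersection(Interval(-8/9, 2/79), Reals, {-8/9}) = {-8/9}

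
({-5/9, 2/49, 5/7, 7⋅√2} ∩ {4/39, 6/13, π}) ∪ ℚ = ℚ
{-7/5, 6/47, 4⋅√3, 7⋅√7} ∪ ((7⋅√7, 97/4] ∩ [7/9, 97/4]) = {-7/5, 6/47, 4⋅√3} ∪ [7⋅√7, 97/4]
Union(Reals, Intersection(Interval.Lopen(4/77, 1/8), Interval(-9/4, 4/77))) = Reals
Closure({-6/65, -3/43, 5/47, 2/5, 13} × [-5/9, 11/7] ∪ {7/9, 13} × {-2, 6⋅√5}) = ({7/9, 13} × {-2, 6⋅√5}) ∪ ({-6/65, -3/43, 5/47, 2/5, 13} × [-5/9, 11/7])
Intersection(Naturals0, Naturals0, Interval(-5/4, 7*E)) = Range(0, 20, 1)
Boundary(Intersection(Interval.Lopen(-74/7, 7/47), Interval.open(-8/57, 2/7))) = {-8/57, 7/47}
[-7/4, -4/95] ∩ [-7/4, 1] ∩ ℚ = ℚ ∩ [-7/4, -4/95]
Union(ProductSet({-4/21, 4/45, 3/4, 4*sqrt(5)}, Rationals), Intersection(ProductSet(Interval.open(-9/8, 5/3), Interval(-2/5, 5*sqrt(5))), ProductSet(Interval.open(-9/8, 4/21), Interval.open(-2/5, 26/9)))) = Union(ProductSet({-4/21, 4/45, 3/4, 4*sqrt(5)}, Rationals), ProductSet(Interval.open(-9/8, 4/21), Interval.open(-2/5, 26/9)))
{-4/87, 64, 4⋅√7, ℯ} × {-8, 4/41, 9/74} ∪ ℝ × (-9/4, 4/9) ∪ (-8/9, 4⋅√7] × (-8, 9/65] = (ℝ × (-9/4, 4/9)) ∪ ({-4/87, 64, 4⋅√7, ℯ} × {-8, 4/41, 9/74}) ∪ ((-8/9, 4⋅√7] × (-8, 9/65])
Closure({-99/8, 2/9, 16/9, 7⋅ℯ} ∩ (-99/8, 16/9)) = {2/9}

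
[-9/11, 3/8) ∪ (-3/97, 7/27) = [-9/11, 3/8)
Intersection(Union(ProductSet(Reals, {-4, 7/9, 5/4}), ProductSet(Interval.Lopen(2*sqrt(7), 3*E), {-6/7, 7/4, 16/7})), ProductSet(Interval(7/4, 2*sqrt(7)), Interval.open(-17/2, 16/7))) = ProductSet(Interval(7/4, 2*sqrt(7)), {-4, 7/9, 5/4})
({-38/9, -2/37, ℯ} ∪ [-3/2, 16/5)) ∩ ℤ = {-1, 0, …, 3}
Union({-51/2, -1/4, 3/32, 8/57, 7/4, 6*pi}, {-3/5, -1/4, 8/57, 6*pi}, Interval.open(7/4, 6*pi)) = Union({-51/2, -3/5, -1/4, 3/32, 8/57}, Interval(7/4, 6*pi))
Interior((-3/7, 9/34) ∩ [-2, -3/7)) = ∅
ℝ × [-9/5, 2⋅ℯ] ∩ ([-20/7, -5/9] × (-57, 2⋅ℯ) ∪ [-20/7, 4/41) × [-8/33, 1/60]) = ([-20/7, 4/41) × [-8/33, 1/60]) ∪ ([-20/7, -5/9] × [-9/5, 2⋅ℯ))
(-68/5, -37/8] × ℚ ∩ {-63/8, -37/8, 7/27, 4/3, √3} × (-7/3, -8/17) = {-63/8, -37/8} × (ℚ ∩ (-7/3, -8/17))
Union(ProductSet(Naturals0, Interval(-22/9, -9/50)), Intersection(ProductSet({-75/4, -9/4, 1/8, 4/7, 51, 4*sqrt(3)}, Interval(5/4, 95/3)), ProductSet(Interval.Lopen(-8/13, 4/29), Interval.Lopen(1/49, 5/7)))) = ProductSet(Naturals0, Interval(-22/9, -9/50))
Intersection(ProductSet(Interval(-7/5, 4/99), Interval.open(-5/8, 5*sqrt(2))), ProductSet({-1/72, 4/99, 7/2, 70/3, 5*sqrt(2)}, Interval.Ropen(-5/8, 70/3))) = ProductSet({-1/72, 4/99}, Interval.open(-5/8, 5*sqrt(2)))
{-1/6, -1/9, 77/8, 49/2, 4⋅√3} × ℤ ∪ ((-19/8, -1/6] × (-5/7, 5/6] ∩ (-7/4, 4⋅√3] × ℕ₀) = ((-7/4, -1/6] × {0}) ∪ ({-1/6, -1/9, 77/8, 49/2, 4⋅√3} × ℤ)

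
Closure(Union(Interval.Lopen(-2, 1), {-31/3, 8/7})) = Union({-31/3, 8/7}, Interval(-2, 1))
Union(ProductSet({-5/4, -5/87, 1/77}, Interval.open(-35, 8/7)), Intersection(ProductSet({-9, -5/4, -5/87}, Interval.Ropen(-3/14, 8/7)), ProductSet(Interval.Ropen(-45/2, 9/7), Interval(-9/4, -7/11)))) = ProductSet({-5/4, -5/87, 1/77}, Interval.open(-35, 8/7))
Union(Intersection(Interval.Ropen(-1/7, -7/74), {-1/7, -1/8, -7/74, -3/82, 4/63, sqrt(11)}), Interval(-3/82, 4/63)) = Union({-1/7, -1/8}, Interval(-3/82, 4/63))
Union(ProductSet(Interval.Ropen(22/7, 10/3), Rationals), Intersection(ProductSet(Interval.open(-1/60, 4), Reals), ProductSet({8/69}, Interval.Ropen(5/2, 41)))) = Union(ProductSet({8/69}, Interval.Ropen(5/2, 41)), ProductSet(Interval.Ropen(22/7, 10/3), Rationals))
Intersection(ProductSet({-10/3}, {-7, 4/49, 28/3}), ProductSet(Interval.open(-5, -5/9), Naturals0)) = EmptySet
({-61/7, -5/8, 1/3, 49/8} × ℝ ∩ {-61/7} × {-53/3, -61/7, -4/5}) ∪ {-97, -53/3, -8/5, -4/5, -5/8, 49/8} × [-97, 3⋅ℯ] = ({-61/7} × {-53/3, -61/7, -4/5}) ∪ ({-97, -53/3, -8/5, -4/5, -5/8, 49/8} × [-97, 3⋅ℯ])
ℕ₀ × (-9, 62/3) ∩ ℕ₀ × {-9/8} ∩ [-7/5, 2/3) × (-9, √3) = {0} × {-9/8}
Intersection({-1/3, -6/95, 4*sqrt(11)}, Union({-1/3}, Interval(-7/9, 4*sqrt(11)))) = {-1/3, -6/95, 4*sqrt(11)}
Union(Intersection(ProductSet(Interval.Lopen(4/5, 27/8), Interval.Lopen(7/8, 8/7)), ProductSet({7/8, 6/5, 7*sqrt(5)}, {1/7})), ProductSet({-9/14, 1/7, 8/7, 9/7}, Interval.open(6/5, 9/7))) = ProductSet({-9/14, 1/7, 8/7, 9/7}, Interval.open(6/5, 9/7))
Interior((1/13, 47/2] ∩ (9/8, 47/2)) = (9/8, 47/2)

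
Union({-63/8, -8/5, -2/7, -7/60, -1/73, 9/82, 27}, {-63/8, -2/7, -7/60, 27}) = {-63/8, -8/5, -2/7, -7/60, -1/73, 9/82, 27}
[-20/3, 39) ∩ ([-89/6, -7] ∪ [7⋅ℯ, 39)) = [7⋅ℯ, 39)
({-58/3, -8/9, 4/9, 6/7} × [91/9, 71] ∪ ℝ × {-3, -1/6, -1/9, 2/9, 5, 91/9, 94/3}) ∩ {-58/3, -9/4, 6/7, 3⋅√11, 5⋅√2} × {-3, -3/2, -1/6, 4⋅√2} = {-58/3, -9/4, 6/7, 3⋅√11, 5⋅√2} × {-3, -1/6}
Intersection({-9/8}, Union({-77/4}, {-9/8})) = {-9/8}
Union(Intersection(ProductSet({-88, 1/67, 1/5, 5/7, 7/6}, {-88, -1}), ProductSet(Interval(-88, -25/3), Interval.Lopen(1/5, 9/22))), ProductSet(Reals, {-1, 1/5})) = ProductSet(Reals, {-1, 1/5})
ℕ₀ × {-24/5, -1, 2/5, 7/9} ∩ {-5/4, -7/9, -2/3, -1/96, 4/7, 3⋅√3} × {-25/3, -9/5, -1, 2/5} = ∅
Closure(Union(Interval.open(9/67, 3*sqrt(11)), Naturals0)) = Union(Complement(Naturals0, Interval.open(9/67, 3*sqrt(11))), Interval(9/67, 3*sqrt(11)), Naturals0)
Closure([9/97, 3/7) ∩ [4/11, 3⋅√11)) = [4/11, 3/7]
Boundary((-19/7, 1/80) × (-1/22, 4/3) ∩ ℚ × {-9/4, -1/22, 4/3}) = ∅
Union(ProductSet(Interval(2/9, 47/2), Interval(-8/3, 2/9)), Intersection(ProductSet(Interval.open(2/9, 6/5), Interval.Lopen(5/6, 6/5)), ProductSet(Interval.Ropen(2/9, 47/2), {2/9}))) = ProductSet(Interval(2/9, 47/2), Interval(-8/3, 2/9))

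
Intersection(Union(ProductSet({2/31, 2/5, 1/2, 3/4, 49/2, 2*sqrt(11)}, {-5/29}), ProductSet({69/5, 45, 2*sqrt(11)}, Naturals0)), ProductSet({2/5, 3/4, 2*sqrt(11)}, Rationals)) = Union(ProductSet({2*sqrt(11)}, Naturals0), ProductSet({2/5, 3/4, 2*sqrt(11)}, {-5/29}))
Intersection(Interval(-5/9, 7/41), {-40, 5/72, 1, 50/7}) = {5/72}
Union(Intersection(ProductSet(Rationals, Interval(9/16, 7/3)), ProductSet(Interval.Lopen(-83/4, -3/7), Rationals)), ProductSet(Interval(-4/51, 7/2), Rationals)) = Union(ProductSet(Intersection(Interval.Lopen(-83/4, -3/7), Rationals), Intersection(Interval(9/16, 7/3), Rationals)), ProductSet(Interval(-4/51, 7/2), Rationals))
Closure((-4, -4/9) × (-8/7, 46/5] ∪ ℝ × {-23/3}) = (ℝ × {-23/3}) ∪ ({-4, -4/9} × [-8/7, 46/5]) ∪ ([-4, -4/9] × {-8/7, 46/5}) ∪ ((-4, -4/9) × (-8/7, 46/5])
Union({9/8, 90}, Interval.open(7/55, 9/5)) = Union({90}, Interval.open(7/55, 9/5))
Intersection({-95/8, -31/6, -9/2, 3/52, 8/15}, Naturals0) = EmptySet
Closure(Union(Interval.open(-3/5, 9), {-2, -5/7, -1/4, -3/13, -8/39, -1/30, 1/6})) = Union({-2, -5/7}, Interval(-3/5, 9))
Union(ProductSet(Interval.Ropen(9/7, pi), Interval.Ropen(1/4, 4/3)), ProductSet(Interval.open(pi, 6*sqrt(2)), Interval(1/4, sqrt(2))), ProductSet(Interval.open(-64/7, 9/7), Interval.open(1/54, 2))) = Union(ProductSet(Interval.open(-64/7, 9/7), Interval.open(1/54, 2)), ProductSet(Interval.Ropen(9/7, pi), Interval.Ropen(1/4, 4/3)), ProductSet(Interval.open(pi, 6*sqrt(2)), Interval(1/4, sqrt(2))))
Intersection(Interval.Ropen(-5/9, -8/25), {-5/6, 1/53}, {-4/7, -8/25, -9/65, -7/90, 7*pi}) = EmptySet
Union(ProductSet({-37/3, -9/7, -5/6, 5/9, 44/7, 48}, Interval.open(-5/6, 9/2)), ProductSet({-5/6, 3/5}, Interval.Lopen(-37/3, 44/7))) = Union(ProductSet({-5/6, 3/5}, Interval.Lopen(-37/3, 44/7)), ProductSet({-37/3, -9/7, -5/6, 5/9, 44/7, 48}, Interval.open(-5/6, 9/2)))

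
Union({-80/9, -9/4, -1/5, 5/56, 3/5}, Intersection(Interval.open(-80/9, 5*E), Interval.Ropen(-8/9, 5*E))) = Union({-80/9, -9/4}, Interval.Ropen(-8/9, 5*E))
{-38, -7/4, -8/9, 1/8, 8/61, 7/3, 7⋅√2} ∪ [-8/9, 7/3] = {-38, -7/4, 7⋅√2} ∪ [-8/9, 7/3]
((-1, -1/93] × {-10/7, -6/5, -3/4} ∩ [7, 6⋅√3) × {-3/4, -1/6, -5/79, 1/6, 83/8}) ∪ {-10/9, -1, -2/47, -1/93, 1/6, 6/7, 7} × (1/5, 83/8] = {-10/9, -1, -2/47, -1/93, 1/6, 6/7, 7} × (1/5, 83/8]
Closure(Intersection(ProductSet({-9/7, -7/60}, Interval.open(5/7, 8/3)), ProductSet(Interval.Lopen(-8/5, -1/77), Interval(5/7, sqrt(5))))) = ProductSet({-9/7, -7/60}, Interval(5/7, sqrt(5)))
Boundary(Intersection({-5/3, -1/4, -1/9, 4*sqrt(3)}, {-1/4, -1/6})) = {-1/4}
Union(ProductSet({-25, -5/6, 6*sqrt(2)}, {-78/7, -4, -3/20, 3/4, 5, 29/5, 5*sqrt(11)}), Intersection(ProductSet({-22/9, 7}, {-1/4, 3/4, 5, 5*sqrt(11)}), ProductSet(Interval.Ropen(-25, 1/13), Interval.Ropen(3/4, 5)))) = Union(ProductSet({-22/9}, {3/4}), ProductSet({-25, -5/6, 6*sqrt(2)}, {-78/7, -4, -3/20, 3/4, 5, 29/5, 5*sqrt(11)}))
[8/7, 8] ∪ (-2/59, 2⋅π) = (-2/59, 8]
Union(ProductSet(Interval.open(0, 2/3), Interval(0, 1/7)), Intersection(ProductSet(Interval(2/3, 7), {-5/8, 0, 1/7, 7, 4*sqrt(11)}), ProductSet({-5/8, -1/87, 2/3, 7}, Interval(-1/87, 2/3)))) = Union(ProductSet({2/3, 7}, {0, 1/7}), ProductSet(Interval.open(0, 2/3), Interval(0, 1/7)))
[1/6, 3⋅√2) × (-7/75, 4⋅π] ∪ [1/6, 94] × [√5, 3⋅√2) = ([1/6, 94] × [√5, 3⋅√2)) ∪ ([1/6, 3⋅√2) × (-7/75, 4⋅π])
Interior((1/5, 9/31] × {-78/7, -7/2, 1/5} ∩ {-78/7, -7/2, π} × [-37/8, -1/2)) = ∅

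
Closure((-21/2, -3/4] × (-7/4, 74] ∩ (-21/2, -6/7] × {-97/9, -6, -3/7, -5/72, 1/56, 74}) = [-21/2, -6/7] × {-3/7, -5/72, 1/56, 74}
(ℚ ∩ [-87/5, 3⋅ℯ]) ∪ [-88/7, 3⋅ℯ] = [-88/7, 3⋅ℯ] ∪ (ℚ ∩ [-87/5, 3⋅ℯ])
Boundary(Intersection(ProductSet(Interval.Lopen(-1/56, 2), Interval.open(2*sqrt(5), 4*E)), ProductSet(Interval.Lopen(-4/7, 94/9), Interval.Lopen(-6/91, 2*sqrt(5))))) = EmptySet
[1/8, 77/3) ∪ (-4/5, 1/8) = (-4/5, 77/3)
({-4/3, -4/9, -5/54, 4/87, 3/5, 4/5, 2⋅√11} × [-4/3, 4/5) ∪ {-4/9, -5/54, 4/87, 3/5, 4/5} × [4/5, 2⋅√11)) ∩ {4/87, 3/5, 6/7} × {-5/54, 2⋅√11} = {4/87, 3/5} × {-5/54}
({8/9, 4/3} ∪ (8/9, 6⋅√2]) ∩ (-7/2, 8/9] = {8/9}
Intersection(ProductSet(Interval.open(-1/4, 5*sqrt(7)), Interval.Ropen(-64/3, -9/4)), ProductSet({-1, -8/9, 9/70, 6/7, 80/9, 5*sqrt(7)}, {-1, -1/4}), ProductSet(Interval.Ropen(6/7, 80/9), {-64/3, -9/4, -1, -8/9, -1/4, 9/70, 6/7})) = EmptySet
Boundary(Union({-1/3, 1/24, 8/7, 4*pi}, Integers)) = Union({-1/3, 1/24, 8/7, 4*pi}, Integers)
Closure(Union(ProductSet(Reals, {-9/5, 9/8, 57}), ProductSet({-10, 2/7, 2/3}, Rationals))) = Union(ProductSet({-10, 2/7, 2/3}, Reals), ProductSet(Reals, {-9/5, 9/8, 57}))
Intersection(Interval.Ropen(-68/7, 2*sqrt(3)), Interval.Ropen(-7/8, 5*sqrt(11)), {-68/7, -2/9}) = {-2/9}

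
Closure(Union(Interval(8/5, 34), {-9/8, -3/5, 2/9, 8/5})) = Union({-9/8, -3/5, 2/9}, Interval(8/5, 34))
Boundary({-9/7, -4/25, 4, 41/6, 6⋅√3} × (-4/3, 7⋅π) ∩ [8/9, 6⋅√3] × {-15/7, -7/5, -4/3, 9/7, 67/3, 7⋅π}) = {4, 41/6, 6⋅√3} × {9/7}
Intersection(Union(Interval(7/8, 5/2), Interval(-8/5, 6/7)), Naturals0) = Union(Range(0, 1, 1), Range(1, 3, 1))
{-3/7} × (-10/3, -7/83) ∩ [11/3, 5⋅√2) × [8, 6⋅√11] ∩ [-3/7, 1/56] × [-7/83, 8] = ∅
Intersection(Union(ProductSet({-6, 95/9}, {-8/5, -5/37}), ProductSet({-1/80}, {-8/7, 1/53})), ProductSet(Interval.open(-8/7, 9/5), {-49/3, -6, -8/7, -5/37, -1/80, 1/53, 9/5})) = ProductSet({-1/80}, {-8/7, 1/53})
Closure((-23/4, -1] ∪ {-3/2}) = [-23/4, -1]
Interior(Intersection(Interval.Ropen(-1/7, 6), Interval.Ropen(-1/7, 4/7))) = Interval.open(-1/7, 4/7)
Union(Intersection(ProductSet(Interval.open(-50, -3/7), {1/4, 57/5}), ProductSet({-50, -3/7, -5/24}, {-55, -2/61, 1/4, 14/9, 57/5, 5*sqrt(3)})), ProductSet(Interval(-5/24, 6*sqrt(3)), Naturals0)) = ProductSet(Interval(-5/24, 6*sqrt(3)), Naturals0)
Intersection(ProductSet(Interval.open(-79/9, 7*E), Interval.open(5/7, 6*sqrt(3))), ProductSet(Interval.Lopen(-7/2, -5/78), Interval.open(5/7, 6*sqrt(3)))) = ProductSet(Interval.Lopen(-7/2, -5/78), Interval.open(5/7, 6*sqrt(3)))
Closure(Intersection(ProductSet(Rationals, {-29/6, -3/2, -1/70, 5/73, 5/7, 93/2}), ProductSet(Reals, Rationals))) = ProductSet(Reals, {-29/6, -3/2, -1/70, 5/73, 5/7, 93/2})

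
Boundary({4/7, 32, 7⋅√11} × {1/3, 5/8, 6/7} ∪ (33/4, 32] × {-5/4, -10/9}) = ([33/4, 32] × {-5/4, -10/9}) ∪ ({4/7, 32, 7⋅√11} × {1/3, 5/8, 6/7})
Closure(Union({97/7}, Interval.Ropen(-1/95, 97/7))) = Interval(-1/95, 97/7)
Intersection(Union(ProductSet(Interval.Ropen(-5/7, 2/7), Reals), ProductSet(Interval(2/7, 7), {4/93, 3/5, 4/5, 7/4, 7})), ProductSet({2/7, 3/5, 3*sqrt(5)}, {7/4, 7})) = ProductSet({2/7, 3/5, 3*sqrt(5)}, {7/4, 7})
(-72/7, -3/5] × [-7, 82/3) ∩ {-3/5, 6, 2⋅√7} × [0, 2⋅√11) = {-3/5} × [0, 2⋅√11)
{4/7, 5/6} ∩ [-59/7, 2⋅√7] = {4/7, 5/6}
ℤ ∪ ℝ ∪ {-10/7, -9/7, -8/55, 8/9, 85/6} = ℝ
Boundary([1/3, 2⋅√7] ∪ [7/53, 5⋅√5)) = {7/53, 5⋅√5}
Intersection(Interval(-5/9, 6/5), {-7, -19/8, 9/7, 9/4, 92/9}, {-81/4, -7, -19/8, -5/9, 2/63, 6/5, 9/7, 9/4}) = EmptySet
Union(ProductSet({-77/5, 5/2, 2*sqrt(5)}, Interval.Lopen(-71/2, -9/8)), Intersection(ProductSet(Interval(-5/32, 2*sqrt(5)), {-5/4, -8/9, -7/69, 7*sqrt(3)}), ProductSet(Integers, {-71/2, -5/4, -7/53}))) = Union(ProductSet({-77/5, 5/2, 2*sqrt(5)}, Interval.Lopen(-71/2, -9/8)), ProductSet(Range(0, 5, 1), {-5/4}))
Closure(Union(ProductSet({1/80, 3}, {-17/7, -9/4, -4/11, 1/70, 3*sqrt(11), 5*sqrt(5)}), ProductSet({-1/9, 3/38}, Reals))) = Union(ProductSet({-1/9, 3/38}, Reals), ProductSet({1/80, 3}, {-17/7, -9/4, -4/11, 1/70, 3*sqrt(11), 5*sqrt(5)}))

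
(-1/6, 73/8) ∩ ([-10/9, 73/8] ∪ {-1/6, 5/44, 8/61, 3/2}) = (-1/6, 73/8)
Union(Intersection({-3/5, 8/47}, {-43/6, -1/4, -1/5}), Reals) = Reals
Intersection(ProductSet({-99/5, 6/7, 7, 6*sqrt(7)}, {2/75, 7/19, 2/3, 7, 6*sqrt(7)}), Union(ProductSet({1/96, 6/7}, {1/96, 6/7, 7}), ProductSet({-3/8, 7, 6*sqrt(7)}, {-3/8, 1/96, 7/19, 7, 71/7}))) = Union(ProductSet({6/7}, {7}), ProductSet({7, 6*sqrt(7)}, {7/19, 7}))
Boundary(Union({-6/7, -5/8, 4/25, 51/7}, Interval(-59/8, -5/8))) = {-59/8, -5/8, 4/25, 51/7}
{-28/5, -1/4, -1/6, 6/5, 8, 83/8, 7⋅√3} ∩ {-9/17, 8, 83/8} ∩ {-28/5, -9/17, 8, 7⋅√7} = {8}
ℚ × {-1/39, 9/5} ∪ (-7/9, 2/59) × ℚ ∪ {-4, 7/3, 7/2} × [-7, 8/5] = (ℚ × {-1/39, 9/5}) ∪ ((-7/9, 2/59) × ℚ) ∪ ({-4, 7/3, 7/2} × [-7, 8/5])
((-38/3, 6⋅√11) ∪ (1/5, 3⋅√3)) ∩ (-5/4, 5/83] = (-5/4, 5/83]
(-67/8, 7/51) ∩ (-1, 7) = (-1, 7/51)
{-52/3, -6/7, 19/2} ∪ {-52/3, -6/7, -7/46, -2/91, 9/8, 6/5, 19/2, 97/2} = {-52/3, -6/7, -7/46, -2/91, 9/8, 6/5, 19/2, 97/2}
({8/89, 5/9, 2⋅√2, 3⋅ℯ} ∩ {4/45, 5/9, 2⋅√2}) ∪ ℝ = ℝ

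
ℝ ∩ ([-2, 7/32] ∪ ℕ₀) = [-2, 7/32] ∪ ℕ₀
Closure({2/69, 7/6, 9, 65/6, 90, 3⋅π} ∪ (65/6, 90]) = {2/69, 7/6, 9, 3⋅π} ∪ [65/6, 90]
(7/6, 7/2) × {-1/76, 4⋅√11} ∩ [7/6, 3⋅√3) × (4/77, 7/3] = ∅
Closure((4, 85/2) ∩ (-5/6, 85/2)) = [4, 85/2]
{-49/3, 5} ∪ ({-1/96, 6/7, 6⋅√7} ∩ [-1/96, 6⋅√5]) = {-49/3, -1/96, 6/7, 5}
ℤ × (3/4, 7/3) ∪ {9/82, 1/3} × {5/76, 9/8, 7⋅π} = (ℤ × (3/4, 7/3)) ∪ ({9/82, 1/3} × {5/76, 9/8, 7⋅π})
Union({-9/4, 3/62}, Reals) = Reals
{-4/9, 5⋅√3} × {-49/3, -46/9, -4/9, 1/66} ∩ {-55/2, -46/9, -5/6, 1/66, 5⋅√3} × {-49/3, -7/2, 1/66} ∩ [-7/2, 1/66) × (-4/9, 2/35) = ∅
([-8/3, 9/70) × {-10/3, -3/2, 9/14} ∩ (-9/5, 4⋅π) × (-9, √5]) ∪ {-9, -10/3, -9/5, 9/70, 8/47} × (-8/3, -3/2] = ((-9/5, 9/70) × {-10/3, -3/2, 9/14}) ∪ ({-9, -10/3, -9/5, 9/70, 8/47} × (-8/3, -3/2])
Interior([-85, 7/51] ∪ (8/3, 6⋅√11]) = (-85, 7/51) ∪ (8/3, 6⋅√11)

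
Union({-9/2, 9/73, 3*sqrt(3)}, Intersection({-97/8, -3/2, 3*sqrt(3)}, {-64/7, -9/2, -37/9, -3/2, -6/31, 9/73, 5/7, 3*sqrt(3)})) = {-9/2, -3/2, 9/73, 3*sqrt(3)}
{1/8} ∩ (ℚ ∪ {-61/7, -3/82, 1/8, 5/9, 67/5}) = {1/8}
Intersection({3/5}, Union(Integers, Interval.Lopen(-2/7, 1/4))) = EmptySet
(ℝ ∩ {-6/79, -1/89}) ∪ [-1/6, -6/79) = [-1/6, -6/79] ∪ {-1/89}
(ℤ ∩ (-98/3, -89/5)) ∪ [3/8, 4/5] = {-32, -31, …, -18} ∪ [3/8, 4/5]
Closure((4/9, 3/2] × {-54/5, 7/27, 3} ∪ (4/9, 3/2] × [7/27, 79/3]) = [4/9, 3/2] × ({-54/5} ∪ [7/27, 79/3])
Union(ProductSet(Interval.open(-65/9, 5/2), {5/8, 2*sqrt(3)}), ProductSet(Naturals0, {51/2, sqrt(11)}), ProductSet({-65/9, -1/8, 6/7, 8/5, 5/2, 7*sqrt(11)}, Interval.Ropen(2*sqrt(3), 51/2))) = Union(ProductSet({-65/9, -1/8, 6/7, 8/5, 5/2, 7*sqrt(11)}, Interval.Ropen(2*sqrt(3), 51/2)), ProductSet(Interval.open(-65/9, 5/2), {5/8, 2*sqrt(3)}), ProductSet(Naturals0, {51/2, sqrt(11)}))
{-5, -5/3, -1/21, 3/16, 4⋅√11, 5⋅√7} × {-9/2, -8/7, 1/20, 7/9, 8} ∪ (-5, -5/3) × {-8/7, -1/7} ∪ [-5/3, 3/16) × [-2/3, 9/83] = ((-5, -5/3) × {-8/7, -1/7}) ∪ ([-5/3, 3/16) × [-2/3, 9/83]) ∪ ({-5, -5/3, -1/21, 3/16, 4⋅√11, 5⋅√7} × {-9/2, -8/7, 1/20, 7/9, 8})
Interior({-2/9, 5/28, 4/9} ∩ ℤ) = ∅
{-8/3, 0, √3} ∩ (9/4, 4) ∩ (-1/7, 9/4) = ∅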